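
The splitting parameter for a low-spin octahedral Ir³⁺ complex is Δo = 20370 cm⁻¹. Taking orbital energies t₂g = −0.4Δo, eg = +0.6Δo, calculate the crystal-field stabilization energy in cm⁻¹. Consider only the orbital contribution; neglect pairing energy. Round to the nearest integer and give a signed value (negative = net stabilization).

-48888

Ir sits in group 9; removing 3 electrons leaves Ir³⁺ with 9 − 3 = 6 d electrons.
Configuration: t₂g⁶ eg⁰.
CFSE(orbital) = 6×(-0.4Δo) + 0×(0.6Δo) = -2.4Δo; with Δo = 20370 cm⁻¹ that is -48888 cm⁻¹.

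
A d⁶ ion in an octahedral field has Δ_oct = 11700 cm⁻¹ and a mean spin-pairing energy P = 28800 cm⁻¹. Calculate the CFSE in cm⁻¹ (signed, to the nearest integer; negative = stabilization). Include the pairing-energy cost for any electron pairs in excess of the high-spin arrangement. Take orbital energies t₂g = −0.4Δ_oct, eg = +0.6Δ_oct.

With Δ_oct < P the complex is high-spin.
Filling d⁶ accordingly: t₂g⁴ eg².
Orbital CFSE = -0.4Δ_oct = -0.4 × 11700 = -4680 cm⁻¹.
High-spin has no excess pairs, so no pairing correction applies.

-4680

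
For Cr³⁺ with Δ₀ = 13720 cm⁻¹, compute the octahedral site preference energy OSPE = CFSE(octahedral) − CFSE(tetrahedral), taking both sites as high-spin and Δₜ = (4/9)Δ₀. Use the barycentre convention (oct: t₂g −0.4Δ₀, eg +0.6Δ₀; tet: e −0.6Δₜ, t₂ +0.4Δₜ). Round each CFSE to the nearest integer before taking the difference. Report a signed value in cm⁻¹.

Cr sits in group 6; removing 3 electrons leaves Cr³⁺ with 6 − 3 = 3 d electrons.
Octahedral high-spin t₂g³ eg⁰: CFSE = -1.2 × 13720 = -16464 cm⁻¹.
In a tetrahedral site the filling is e² t₂¹: CFSE(tet) = -0.8Δₜ = -0.8 × (4/9)(13720) = -4878 cm⁻¹.
Subtracting, OSPE = -16464 − (-4878) = -11586 cm⁻¹.

-11586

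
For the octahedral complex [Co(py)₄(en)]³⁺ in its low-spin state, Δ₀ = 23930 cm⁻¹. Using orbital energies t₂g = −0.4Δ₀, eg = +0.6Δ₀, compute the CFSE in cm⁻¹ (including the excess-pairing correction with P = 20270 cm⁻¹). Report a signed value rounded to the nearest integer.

-16892

Ligand charges: 4×(+0) from py and 1×(+0) from en sum to +0; with overall charge +3, Co is +3.
Co³⁺: group 9, so d-count = 9 − 3 = 6.
Electron filling gives t₂g⁶ eg⁰.
The orbital stabilization is -2.4Δ₀ = -2.4 × 23930 = -57432 cm⁻¹.
High-spin d⁶ would be t₂g⁴ eg² with 1 pair; low-spin has 3, so 2 excess pairs cost +2P = +40540 cm⁻¹.
Overall CFSE = -57432 + 40540 = -16892 cm⁻¹.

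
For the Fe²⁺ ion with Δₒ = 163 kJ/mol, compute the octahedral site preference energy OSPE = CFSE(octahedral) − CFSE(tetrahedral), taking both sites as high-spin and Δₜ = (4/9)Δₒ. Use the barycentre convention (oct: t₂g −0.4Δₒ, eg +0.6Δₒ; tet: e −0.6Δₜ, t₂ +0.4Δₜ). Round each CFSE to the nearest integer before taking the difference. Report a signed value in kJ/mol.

-22

Group 8 minus oxidation state +2 gives a d⁶ configuration for Fe²⁺.
In an octahedral site d⁶ (HS) is t2g^4 e_g^2, giving CFSE(oct) = -0.4Δₒ = -65 kJ/mol.
In a tetrahedral site the filling is e^3 t2^3: CFSE(tet) = -0.6Δₜ = -0.6 × (4/9)(163) = -43 kJ/mol.
OSPE = CFSE(oct) − CFSE(tet) = -65 − (-43) = -22 kJ/mol.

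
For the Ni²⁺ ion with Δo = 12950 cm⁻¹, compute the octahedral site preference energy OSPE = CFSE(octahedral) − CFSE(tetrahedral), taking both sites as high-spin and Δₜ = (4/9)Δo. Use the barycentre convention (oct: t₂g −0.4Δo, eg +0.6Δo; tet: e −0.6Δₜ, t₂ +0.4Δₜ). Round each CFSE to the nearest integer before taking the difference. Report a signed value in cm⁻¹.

Ni²⁺: group 10, so d-count = 10 − 2 = 8.
Octahedral high-spin t2g^6 e_g^2: CFSE = -1.2 × 12950 = -15540 cm⁻¹.
Tetrahedral: e^4 t2^4, CFSE = 4(−0.6) + 4(+0.4) = -0.8Δₜ = -0.8 × (4/9) × 12950 = -4604 cm⁻¹.
OSPE = -15540 − (-4604) = -10936 cm⁻¹.

-10936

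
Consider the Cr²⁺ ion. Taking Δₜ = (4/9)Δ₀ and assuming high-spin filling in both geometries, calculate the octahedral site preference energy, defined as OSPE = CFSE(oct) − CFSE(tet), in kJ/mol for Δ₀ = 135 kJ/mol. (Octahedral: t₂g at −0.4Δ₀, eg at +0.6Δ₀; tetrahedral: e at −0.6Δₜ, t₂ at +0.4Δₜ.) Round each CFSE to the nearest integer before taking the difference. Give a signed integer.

-57

Cr sits in group 6; removing 2 electrons leaves Cr²⁺ with 6 − 2 = 4 d electrons.
In an octahedral site d⁴ (HS) is t₂g³ eg¹, giving CFSE(oct) = -0.6Δ₀ = -81 kJ/mol.
In a tetrahedral site the filling is e² t₂²: CFSE(tet) = -0.4Δₜ = -0.4 × (4/9)(135) = -24 kJ/mol.
OSPE = CFSE(oct) − CFSE(tet) = -81 − (-24) = -57 kJ/mol.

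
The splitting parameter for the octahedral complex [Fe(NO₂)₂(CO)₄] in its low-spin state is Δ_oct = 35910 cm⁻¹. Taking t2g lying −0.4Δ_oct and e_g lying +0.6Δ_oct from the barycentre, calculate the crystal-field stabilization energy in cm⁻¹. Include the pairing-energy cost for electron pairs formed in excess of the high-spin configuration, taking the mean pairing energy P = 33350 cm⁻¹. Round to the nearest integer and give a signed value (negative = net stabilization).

Ligand charges: 2×(-1) from NO₂⁻ and 4×(+0) from CO sum to -2; with overall charge +0, Fe is +2.
Group 8 minus oxidation state +2 gives a d⁶ configuration for Fe²⁺.
Configuration: t2g^6 e_g^0.
The orbital stabilization is -2.4Δ_oct = -2.4 × 35910 = -86184 cm⁻¹.
Pairing penalty: 3 pairs vs 1 in the high-spin reference → 2 extra × P = 66700 cm⁻¹.
Net CFSE = -86184 + 66700 = -19484 cm⁻¹.

-19484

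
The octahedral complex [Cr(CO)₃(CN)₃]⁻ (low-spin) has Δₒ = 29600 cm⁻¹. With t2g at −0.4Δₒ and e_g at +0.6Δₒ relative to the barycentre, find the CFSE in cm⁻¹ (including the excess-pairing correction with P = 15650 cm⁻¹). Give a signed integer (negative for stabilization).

-31710

Ligand charges: 3×(+0) from CO and 3×(-1) from CN⁻ sum to -3; with overall charge -1, Cr is +2.
Group 6 minus oxidation state +2 gives a d⁴ configuration for Cr²⁺.
The d⁴ electrons fill as t2g^4 e_g^0.
CFSE(orbital) = 4×(-0.4Δₒ) + 0×(0.6Δₒ) = -1.6Δₒ; with Δₒ = 29600 cm⁻¹ that is -47360 cm⁻¹.
Pairing penalty: 1 pair vs 0 in the high-spin reference → 1 extra × P = 15650 cm⁻¹.
Net CFSE = -47360 + 15650 = -31710 cm⁻¹.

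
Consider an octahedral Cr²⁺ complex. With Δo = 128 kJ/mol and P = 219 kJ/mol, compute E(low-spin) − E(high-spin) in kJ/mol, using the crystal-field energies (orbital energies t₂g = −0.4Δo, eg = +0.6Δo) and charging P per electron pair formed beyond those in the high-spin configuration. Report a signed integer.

91

Cr is in group 6, so Cr²⁺ is d⁴ (6 − 2 = 4).
High-spin d⁴ fills as t₂g³ eg¹ with CFSE 3(−0.4) + 1(+0.6) = -0.6Δo = -77 kJ/mol.
For low-spin the configuration is t₂g⁴ eg⁰: orbital energy -1.6 × 128 = -205 kJ/mol, and 1 additional pair relative to high-spin adds 219 kJ/mol, giving 14 kJ/mol.
E(LS) − E(HS) = 14 − (-77) = 91 kJ/mol.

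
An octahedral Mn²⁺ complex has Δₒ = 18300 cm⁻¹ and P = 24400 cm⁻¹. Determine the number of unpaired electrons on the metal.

5

Mn sits in group 7; removing 2 electrons leaves Mn²⁺ with 7 − 2 = 5 d electrons.
Since Δₒ = 18300 cm⁻¹ < P = 24400 cm⁻¹, the complex adopts the high-spin configuration.
Filling d⁵ accordingly: t₂g³ eg².
Unpaired electrons: 5.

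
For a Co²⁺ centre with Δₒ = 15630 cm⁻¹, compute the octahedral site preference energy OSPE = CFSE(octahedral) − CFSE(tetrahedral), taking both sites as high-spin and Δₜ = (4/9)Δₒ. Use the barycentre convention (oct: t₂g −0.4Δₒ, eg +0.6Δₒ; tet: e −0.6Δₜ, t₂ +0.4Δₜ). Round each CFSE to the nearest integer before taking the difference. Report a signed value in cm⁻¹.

-4168

Co²⁺: group 9, so d-count = 9 − 2 = 7.
Octahedral (high-spin): t2g^5 e_g^2, CFSE = 5(−0.4) + 2(+0.6) = -0.8Δₒ = -0.8 × 15630 = -12504 cm⁻¹.
In a tetrahedral site the filling is e^4 t2^3: CFSE(tet) = -1.2Δₜ = -1.2 × (4/9)(15630) = -8336 cm⁻¹.
OSPE = -12504 − (-8336) = -4168 cm⁻¹.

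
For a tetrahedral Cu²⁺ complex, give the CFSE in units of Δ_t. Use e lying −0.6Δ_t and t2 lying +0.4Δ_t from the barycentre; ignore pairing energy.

Cu sits in group 11; removing 2 electrons leaves Cu²⁺ with 11 − 2 = 9 d electrons.
With tetrahedral geometry the complex is necessarily high-spin.
Configuration: e^4 t2^5.
CFSE = 4(-0.6Δ_t) + 5(0.4Δ_t) = -2.4Δ_t + 2.0Δ_t = -0.4Δ_t.

-0.4 Δ_t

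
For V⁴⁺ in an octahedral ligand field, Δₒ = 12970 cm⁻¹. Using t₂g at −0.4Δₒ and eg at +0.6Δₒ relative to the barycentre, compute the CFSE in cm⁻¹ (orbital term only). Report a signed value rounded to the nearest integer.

V is in group 5, so V⁴⁺ is d¹ (5 − 4 = 1).
The d¹ electrons fill as t₂g¹ eg⁰.
CFSE(orbital) = 1×(-0.4Δₒ) + 0×(0.6Δₒ) = -0.4Δₒ; with Δₒ = 12970 cm⁻¹ that is -5188 cm⁻¹.

-5188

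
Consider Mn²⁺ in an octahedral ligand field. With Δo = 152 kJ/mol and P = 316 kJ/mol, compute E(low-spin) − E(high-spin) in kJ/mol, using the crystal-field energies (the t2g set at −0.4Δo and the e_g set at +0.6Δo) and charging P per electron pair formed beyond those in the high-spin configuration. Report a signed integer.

Group 7 minus oxidation state +2 gives a d⁵ configuration for Mn²⁺.
High-spin: t2g^3 e_g^2, CFSE = 0.0Δo = 0 kJ/mol.
Low-spin t2g^5 e_g^0 gives -2.0Δo = -304 kJ/mol, but forming 2 extra pairs costs 2P = 632 kJ/mol, so E(LS) = -304 + 632 = 328 kJ/mol.
E(LS) − E(HS) = 328 − (0) = 328 kJ/mol.

328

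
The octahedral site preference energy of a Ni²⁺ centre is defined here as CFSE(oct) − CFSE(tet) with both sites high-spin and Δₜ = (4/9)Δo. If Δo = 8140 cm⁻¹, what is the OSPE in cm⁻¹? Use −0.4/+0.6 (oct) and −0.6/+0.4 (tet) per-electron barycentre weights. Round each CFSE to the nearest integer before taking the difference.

Group 10 minus oxidation state +2 gives a d⁸ configuration for Ni²⁺.
Octahedral high-spin t₂g⁶ eg²: CFSE = -1.2 × 8140 = -9768 cm⁻¹.
Tetrahedral e⁴ t₂⁴ gives -0.8Δₜ = -0.8 × (4/9) × 8140 = -2894 cm⁻¹.
OSPE = -9768 − (-2894) = -6874 cm⁻¹.

-6874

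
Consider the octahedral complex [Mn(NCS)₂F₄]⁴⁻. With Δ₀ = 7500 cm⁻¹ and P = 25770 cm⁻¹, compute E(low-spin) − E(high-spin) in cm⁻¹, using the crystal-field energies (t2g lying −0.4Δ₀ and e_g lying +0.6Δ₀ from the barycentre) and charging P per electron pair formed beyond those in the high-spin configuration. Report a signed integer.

Ligand charges: 2×(-1) from NCS⁻ and 4×(-1) from F⁻ sum to -6; with overall charge -4, Mn is +2.
Mn is in group 7, so Mn²⁺ is d⁵ (7 − 2 = 5).
In the high-spin limit (t2g^3 e_g^2) the orbital term is 0.0Δ₀ = 0 cm⁻¹, with no excess pairing.
Low-spin t2g^5 e_g^0 gives -2.0Δ₀ = -15000 cm⁻¹, but forming 2 extra pairs costs 2P = 51540 cm⁻¹, so E(LS) = -15000 + 51540 = 36540 cm⁻¹.
Thus E(LS) − E(HS) = 36540 cm⁻¹.

36540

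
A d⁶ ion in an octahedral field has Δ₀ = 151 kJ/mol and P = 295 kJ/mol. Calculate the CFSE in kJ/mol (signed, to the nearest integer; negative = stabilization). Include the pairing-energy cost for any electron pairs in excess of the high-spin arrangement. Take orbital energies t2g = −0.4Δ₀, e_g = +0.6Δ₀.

Δ₀ < P, so pairing is avoided: the ground state is high-spin.
Filling d⁶ accordingly: t2g^4 e_g^2.
Orbital CFSE = -0.4Δ₀ = -0.4 × 151 = -60 kJ/mol.
High-spin has no excess pairs, so no pairing correction applies.

-60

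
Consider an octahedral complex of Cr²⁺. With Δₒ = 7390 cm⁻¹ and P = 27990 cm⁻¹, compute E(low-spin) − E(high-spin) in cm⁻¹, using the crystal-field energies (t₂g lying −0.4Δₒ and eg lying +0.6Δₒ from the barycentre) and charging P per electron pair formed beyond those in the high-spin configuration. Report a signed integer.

Group 6 minus oxidation state +2 gives a d⁴ configuration for Cr²⁺.
High-spin: t₂g³ eg¹, CFSE = -0.6Δₒ = -4434 cm⁻¹.
Low-spin: t₂g⁴ eg⁰, orbital CFSE = -1.6Δₒ = -11824 cm⁻¹; plus 1 excess pair × P = +27990 cm⁻¹; total 16166 cm⁻¹.
Thus E(LS) − E(HS) = 20600 cm⁻¹.

20600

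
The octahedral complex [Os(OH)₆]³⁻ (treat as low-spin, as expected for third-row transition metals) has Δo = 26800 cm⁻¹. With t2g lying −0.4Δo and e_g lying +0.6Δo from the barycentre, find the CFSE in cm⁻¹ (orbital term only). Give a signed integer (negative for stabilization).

Each OH⁻ contributes -1; 6 × (-1) = -6. With overall charge -3, Os is in the +3 oxidation state.
Os sits in group 8; removing 3 electrons leaves Os³⁺ with 8 − 3 = 5 d electrons.
The d⁵ electrons fill as t2g^5 e_g^0.
Orbital CFSE = 5(-0.4) + 0(0.6) = -2.0Δo = -2.0 × 26800 = -53600 cm⁻¹.

-53600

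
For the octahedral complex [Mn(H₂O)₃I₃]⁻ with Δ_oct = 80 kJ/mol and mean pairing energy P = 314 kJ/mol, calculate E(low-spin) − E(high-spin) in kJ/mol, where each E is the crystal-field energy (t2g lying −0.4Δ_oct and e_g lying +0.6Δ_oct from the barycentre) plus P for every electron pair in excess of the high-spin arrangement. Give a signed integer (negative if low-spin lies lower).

468

Ligand charges: 3×(+0) from H₂O and 3×(-1) from I⁻ sum to -3; with overall charge -1, Mn is +2.
Group 7 minus oxidation state +2 gives a d⁵ configuration for Mn²⁺.
In the high-spin limit (t2g^3 e_g^2) the orbital term is 0.0Δ_oct = 0 kJ/mol, with no excess pairing.
Low-spin: t2g^5 e_g^0, orbital CFSE = -2.0Δ_oct = -160 kJ/mol; plus 2 excess pairs × P = +628 kJ/mol; total 468 kJ/mol.
The difference is 468 − (0) = 468 kJ/mol, so high-spin lies lower.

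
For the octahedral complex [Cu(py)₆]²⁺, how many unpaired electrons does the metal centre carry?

py is neutral, so the +2 overall charge sits on Cu: oxidation state +2.
Cu²⁺: group 11, so d-count = 11 − 2 = 9.
Configuration: t2g^6 e_g^3, giving 1 unpaired electron.

1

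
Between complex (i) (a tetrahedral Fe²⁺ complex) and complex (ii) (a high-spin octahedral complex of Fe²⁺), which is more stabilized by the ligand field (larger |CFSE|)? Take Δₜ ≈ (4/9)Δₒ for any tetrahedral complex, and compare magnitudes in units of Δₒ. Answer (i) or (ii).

(i): Group 8 minus oxidation state +2 gives a d⁶ configuration for Fe²⁺; Tetrahedral fields are weak (Δₜ ≈ 4/9 Δₒ), so electrons fill high-spin; e³ t₂³, CFSE = -0.6Δₜ ≈ -0.27Δₒ.
(ii): Group 8 minus oxidation state +2 gives a d⁶ configuration for Fe²⁺; t2g^4 e_g^2, CFSE = -0.4Δₒ.
So (ii) has the larger |CFSE|.

(ii)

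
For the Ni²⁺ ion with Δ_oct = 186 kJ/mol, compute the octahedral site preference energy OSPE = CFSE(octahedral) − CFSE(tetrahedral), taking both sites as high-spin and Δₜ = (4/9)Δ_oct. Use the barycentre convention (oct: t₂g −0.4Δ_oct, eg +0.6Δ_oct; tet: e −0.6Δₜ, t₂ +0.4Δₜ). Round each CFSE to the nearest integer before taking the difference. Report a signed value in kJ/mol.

-157

Ni sits in group 10; removing 2 electrons leaves Ni²⁺ with 10 − 2 = 8 d electrons.
Octahedral high-spin t2g^6 e_g^2: CFSE = -1.2 × 186 = -223 kJ/mol.
Tetrahedral e^4 t2^4 gives -0.8Δₜ = -0.8 × (4/9) × 186 = -66 kJ/mol.
OSPE = -223 − (-66) = -157 kJ/mol.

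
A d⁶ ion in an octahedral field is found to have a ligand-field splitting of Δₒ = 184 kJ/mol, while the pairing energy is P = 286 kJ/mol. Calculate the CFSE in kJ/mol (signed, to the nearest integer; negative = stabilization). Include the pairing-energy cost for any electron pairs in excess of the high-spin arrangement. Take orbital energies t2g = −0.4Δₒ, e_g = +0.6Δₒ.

Here Δₒ < P (184 < 286), so the high-spin state is favoured.
Filling d⁶ accordingly: t2g^4 e_g^2.
Orbital CFSE = -0.4Δₒ = -0.4 × 184 = -74 kJ/mol.
High-spin has no excess pairs, so no pairing correction applies.

-74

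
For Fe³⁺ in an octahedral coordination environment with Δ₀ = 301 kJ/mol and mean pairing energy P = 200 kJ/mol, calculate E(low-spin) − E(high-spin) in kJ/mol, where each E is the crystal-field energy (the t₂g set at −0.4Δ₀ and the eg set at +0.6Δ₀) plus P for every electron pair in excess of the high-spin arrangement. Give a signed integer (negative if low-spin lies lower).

Fe sits in group 8; removing 3 electrons leaves Fe³⁺ with 8 − 3 = 5 d electrons.
High-spin d⁵ fills as t₂g³ eg² with CFSE 3(−0.4) + 2(+0.6) = 0.0Δ₀ = 0 kJ/mol.
For low-spin the configuration is t₂g⁵ eg⁰: orbital energy -2.0 × 301 = -602 kJ/mol, and 2 additional pairs relative to high-spin add 400 kJ/mol, giving -202 kJ/mol.
E(LS) − E(HS) = -202 − (0) = -202 kJ/mol.

-202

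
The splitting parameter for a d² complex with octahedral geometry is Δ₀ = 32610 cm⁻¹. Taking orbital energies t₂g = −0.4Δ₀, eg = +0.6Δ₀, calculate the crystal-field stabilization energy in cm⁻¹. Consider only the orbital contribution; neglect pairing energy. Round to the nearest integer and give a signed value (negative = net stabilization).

Electron filling gives t₂g² eg⁰.
CFSE(orbital) = 2×(-0.4Δ₀) + 0×(0.6Δ₀) = -0.8Δ₀; with Δ₀ = 32610 cm⁻¹ that is -26088 cm⁻¹.

-26088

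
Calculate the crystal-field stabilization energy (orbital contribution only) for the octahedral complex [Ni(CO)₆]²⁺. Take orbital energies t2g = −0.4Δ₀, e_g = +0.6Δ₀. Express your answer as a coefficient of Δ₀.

CO is neutral, so the +2 overall charge sits on Ni: oxidation state +2.
Group 10 minus oxidation state +2 gives a d⁸ configuration for Ni²⁺.
Configuration: t2g^6 e_g^2.
CFSE = 6(-0.4Δ₀) + 2(0.6Δ₀) = -2.4Δ₀ + 1.2Δ₀ = -1.2Δ₀.

-1.2 Δ₀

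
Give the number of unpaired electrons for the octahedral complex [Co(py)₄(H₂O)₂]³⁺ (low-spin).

Ligand charges: 4×(+0) from py and 2×(+0) from H₂O sum to +0; with overall charge +3, Co is +3.
Co³⁺: group 9, so d-count = 9 − 3 = 6.
Configuration: t₂g⁶ eg⁰, giving 0 unpaired electrons.

0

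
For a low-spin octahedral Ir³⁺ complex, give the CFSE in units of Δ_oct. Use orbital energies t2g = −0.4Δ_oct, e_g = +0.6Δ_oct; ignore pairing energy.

Ir sits in group 9; removing 3 electrons leaves Ir³⁺ with 9 − 3 = 6 d electrons.
Configuration: t2g^6 e_g^0.
CFSE = 6(-0.4Δ_oct) + 0(0.6Δ_oct) = -2.4Δ_oct + 0.0Δ_oct = -2.4Δ_oct.

-2.4 Δ_oct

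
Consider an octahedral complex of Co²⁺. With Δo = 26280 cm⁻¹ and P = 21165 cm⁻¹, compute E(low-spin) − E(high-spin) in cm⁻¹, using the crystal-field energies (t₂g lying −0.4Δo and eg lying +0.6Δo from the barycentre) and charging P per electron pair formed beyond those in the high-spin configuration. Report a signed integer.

-5115

Group 9 minus oxidation state +2 gives a d⁷ configuration for Co²⁺.
High-spin d⁷ fills as t₂g⁵ eg² with CFSE 5(−0.4) + 2(+0.6) = -0.8Δo = -21024 cm⁻¹.
For low-spin the configuration is t₂g⁶ eg¹: orbital energy -1.8 × 26280 = -47304 cm⁻¹, and 1 additional pair relative to high-spin adds 21165 cm⁻¹, giving -26139 cm⁻¹.
E(LS) − E(HS) = -26139 − (-21024) = -5115 cm⁻¹.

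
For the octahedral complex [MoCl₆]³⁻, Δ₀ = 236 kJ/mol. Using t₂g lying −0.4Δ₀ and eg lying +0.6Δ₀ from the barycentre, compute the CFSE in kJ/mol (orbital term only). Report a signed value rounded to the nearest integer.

-283

Each Cl⁻ contributes -1; 6 × (-1) = -6. With overall charge -3, Mo is in the +3 oxidation state.
Mo sits in group 6; removing 3 electrons leaves Mo³⁺ with 6 − 3 = 3 d electrons.
For octahedral d³ the high- and low-spin configurations coincide.
Electron filling gives t₂g³ eg⁰.
The orbital stabilization is -1.2Δ₀ = -1.2 × 236 = -283 kJ/mol.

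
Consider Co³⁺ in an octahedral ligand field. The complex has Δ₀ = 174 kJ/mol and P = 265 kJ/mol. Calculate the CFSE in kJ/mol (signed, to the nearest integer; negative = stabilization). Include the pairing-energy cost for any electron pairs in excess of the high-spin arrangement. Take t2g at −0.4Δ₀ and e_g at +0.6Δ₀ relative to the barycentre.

-70

Co³⁺: group 9, so d-count = 9 − 3 = 6.
With Δ₀ < P the complex is high-spin.
Configuration: t2g^4 e_g^2.
Orbital CFSE = -0.4Δ₀ = -0.4 × 174 = -70 kJ/mol.
High-spin has no excess pairs, so no pairing correction applies.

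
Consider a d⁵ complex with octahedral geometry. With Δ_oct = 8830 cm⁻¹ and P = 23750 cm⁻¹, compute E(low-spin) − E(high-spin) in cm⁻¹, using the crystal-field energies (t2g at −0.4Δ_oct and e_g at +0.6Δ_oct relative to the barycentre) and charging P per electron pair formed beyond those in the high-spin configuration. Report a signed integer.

29840

In the high-spin limit (t2g^3 e_g^2) the orbital term is 0.0Δ_oct = 0 cm⁻¹, with no excess pairing.
Low-spin t2g^5 e_g^0 gives -2.0Δ_oct = -17660 cm⁻¹, but forming 2 extra pairs costs 2P = 47500 cm⁻¹, so E(LS) = -17660 + 47500 = 29840 cm⁻¹.
The difference is 29840 − (0) = 29840 cm⁻¹, so high-spin lies lower.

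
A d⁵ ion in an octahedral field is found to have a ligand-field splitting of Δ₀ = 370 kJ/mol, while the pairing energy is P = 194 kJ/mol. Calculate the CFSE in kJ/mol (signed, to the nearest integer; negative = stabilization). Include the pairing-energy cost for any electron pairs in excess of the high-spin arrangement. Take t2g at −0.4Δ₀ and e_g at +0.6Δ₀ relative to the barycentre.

Δ₀ > P, so pairing is preferred: the ground state is low-spin.
That gives t2g^5 e_g^0.
Orbital CFSE = -2.0Δ₀ = -2.0 × 370 = -740 kJ/mol.
Excess pairs vs high-spin: 2 − 0 = 2; pairing cost = +388 kJ/mol.
Net CFSE = -740 + 388 = -352 kJ/mol.

-352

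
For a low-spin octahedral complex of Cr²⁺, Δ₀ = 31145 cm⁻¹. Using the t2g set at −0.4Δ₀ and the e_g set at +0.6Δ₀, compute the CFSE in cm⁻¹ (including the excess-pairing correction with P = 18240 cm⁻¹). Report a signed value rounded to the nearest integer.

Cr is in group 6, so Cr²⁺ is d⁴ (6 − 2 = 4).
The d⁴ electrons fill as t2g^4 e_g^0.
Orbital CFSE = 4(-0.4) + 0(0.6) = -1.6Δ₀ = -1.6 × 31145 = -49832 cm⁻¹.
High-spin d⁴ would be t2g^3 e_g^1 with 0 pairs; low-spin has 1, so 1 excess pair costs +1P = +18240 cm⁻¹.
Overall CFSE = -49832 + 18240 = -31592 cm⁻¹.

-31592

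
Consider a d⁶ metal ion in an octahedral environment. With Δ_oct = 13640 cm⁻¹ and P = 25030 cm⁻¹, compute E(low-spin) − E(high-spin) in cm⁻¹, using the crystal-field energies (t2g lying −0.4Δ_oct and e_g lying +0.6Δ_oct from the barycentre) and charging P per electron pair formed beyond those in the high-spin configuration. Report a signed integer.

22780

High-spin d⁶ fills as t2g^4 e_g^2 with CFSE 4(−0.4) + 2(+0.6) = -0.4Δ_oct = -5456 cm⁻¹.
For low-spin the configuration is t2g^6 e_g^0: orbital energy -2.4 × 13640 = -32736 cm⁻¹, and 2 additional pairs relative to high-spin add 50060 cm⁻¹, giving 17324 cm⁻¹.
The difference is 17324 − (-5456) = 22780 cm⁻¹, so high-spin lies lower.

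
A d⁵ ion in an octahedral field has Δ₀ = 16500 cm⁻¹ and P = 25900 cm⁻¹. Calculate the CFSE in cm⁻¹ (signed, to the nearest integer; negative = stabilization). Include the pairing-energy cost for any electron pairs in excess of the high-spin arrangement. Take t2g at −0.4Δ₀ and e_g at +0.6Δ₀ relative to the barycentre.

Here Δ₀ < P (16500 < 25900), so the high-spin state is favoured.
Configuration: t2g^3 e_g^2.
Orbital CFSE = 0.0Δ₀ = 0.0 × 16500 = 0 cm⁻¹.
High-spin has no excess pairs, so no pairing correction applies.

0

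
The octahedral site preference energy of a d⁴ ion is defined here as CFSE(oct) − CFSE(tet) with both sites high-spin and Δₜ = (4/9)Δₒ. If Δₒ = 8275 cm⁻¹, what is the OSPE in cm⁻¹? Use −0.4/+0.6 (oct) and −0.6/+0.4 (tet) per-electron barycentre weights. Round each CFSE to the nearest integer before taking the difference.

Octahedral high-spin t₂g³ eg¹: CFSE = -0.6 × 8275 = -4965 cm⁻¹.
Tetrahedral: e² t₂², CFSE = 2(−0.6) + 2(+0.4) = -0.4Δₜ = -0.4 × (4/9) × 8275 = -1471 cm⁻¹.
OSPE = -4965 − (-1471) = -3494 cm⁻¹.

-3494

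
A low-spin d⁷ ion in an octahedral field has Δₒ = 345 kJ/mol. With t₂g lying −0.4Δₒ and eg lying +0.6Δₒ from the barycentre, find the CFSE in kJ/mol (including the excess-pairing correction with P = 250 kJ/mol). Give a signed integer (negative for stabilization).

The d⁷ electrons fill as t₂g⁶ eg¹.
The orbital stabilization is -1.8Δₒ = -1.8 × 345 = -621 kJ/mol.
High-spin d⁷ would be t₂g⁵ eg² with 2 pairs; low-spin has 3, so 1 excess pair costs +1P = +250 kJ/mol.
Net CFSE = -621 + 250 = -371 kJ/mol.

-371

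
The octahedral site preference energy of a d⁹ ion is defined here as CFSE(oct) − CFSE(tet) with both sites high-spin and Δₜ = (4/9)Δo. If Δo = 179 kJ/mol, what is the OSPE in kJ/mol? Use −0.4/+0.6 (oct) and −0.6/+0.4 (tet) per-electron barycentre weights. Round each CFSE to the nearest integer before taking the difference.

In an octahedral site d⁹ (HS) is t₂g⁶ eg³, giving CFSE(oct) = -0.6Δo = -107 kJ/mol.
Tetrahedral e⁴ t₂⁵ gives -0.4Δₜ = -0.4 × (4/9) × 179 = -32 kJ/mol.
OSPE = -107 − (-32) = -75 kJ/mol.

-75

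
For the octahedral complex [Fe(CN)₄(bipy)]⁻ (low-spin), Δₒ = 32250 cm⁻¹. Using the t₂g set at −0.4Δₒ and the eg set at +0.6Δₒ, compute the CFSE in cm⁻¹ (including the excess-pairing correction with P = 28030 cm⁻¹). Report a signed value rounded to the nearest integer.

-8440

Ligand charges: 4×(-1) from CN⁻ and 1×(+0) from bipy sum to -4; with overall charge -1, Fe is +3.
Group 8 minus oxidation state +3 gives a d⁵ configuration for Fe³⁺.
The d⁵ electrons fill as t₂g⁵ eg⁰.
The orbital stabilization is -2.0Δₒ = -2.0 × 32250 = -64500 cm⁻¹.
High-spin d⁵ would be t₂g³ eg² with 0 pairs; low-spin has 2, so 2 excess pairs cost +2P = +56060 cm⁻¹.
Overall CFSE = -64500 + 56060 = -8440 cm⁻¹.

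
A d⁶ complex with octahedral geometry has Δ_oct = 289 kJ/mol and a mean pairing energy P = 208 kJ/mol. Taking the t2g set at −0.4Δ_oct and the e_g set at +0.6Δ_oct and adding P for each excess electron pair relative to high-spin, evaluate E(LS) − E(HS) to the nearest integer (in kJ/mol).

High-spin d⁶ fills as t2g^4 e_g^2 with CFSE 4(−0.4) + 2(+0.6) = -0.4Δ_oct = -116 kJ/mol.
Low-spin t2g^6 e_g^0 gives -2.4Δ_oct = -694 kJ/mol, but forming 2 extra pairs costs 2P = 416 kJ/mol, so E(LS) = -694 + 416 = -278 kJ/mol.
The difference is -278 − (-116) = -162 kJ/mol, so low-spin lies lower.

-162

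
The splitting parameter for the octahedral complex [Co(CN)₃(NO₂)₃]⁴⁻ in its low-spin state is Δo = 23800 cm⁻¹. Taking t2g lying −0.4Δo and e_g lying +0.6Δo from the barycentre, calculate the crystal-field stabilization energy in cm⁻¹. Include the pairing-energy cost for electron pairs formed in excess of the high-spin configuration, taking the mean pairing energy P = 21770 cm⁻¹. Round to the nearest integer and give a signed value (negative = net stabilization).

Ligand charges: 3×(-1) from CN⁻ and 3×(-1) from NO₂⁻ sum to -6; with overall charge -4, Co is +2.
Co²⁺: group 9, so d-count = 9 − 2 = 7.
The d⁷ electrons fill as t2g^6 e_g^1.
Orbital CFSE = 6(-0.4) + 1(0.6) = -1.8Δo = -1.8 × 23800 = -42840 cm⁻¹.
Pairing penalty: 3 pairs vs 2 in the high-spin reference → 1 extra × P = 21770 cm⁻¹.
Combining: -42840 + 21770 = -21070 cm⁻¹.

-21070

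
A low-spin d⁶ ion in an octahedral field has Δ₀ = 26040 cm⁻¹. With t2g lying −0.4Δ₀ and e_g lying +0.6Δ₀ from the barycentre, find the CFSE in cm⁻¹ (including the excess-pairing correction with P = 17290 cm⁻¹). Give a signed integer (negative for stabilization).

Electron filling gives t2g^6 e_g^0.
The orbital stabilization is -2.4Δ₀ = -2.4 × 26040 = -62496 cm⁻¹.
High-spin d⁶ would be t2g^4 e_g^2 with 1 pair; low-spin has 3, so 2 excess pairs cost +2P = +34580 cm⁻¹.
Net CFSE = -62496 + 34580 = -27916 cm⁻¹.

-27916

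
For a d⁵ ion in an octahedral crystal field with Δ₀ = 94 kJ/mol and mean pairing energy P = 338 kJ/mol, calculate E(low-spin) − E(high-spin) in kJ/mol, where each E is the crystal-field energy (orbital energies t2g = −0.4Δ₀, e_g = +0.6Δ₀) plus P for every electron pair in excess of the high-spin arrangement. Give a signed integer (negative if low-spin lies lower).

High-spin: t2g^3 e_g^2, CFSE = 0.0Δ₀ = 0 kJ/mol.
For low-spin the configuration is t2g^5 e_g^0: orbital energy -2.0 × 94 = -188 kJ/mol, and 2 additional pairs relative to high-spin add 676 kJ/mol, giving 488 kJ/mol.
The difference is 488 − (0) = 488 kJ/mol, so high-spin lies lower.

488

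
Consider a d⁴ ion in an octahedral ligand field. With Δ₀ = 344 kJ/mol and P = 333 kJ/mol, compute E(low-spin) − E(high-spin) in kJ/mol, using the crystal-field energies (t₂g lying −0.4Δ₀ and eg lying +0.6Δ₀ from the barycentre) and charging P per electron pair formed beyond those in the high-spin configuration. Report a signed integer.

-11

High-spin d⁴ fills as t₂g³ eg¹ with CFSE 3(−0.4) + 1(+0.6) = -0.6Δ₀ = -206 kJ/mol.
For low-spin the configuration is t₂g⁴ eg⁰: orbital energy -1.6 × 344 = -550 kJ/mol, and 1 additional pair relative to high-spin adds 333 kJ/mol, giving -217 kJ/mol.
E(LS) − E(HS) = -217 − (-206) = -11 kJ/mol.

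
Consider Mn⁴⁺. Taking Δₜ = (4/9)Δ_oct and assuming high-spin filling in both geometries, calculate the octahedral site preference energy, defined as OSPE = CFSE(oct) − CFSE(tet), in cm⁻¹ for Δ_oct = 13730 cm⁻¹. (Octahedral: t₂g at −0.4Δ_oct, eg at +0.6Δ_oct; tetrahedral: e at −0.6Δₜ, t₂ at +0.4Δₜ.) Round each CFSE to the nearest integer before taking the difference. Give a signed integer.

Mn is in group 7, so Mn⁴⁺ is d³ (7 − 4 = 3).
Octahedral (high-spin): t2g^3 e_g^0, CFSE = 3(−0.4) + 0(+0.6) = -1.2Δ_oct = -1.2 × 13730 = -16476 cm⁻¹.
In a tetrahedral site the filling is e^2 t2^1: CFSE(tet) = -0.8Δₜ = -0.8 × (4/9)(13730) = -4882 cm⁻¹.
OSPE = CFSE(oct) − CFSE(tet) = -16476 − (-4882) = -11594 cm⁻¹.

-11594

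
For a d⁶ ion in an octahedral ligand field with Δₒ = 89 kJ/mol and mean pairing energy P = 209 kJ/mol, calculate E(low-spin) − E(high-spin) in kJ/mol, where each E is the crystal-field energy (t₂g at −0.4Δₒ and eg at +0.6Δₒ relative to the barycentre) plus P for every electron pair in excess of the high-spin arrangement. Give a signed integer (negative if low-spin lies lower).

High-spin d⁶ fills as t₂g⁴ eg² with CFSE 4(−0.4) + 2(+0.6) = -0.4Δₒ = -36 kJ/mol.
Low-spin: t₂g⁶ eg⁰, orbital CFSE = -2.4Δₒ = -214 kJ/mol; plus 2 excess pairs × P = +418 kJ/mol; total 204 kJ/mol.
E(LS) − E(HS) = 204 − (-36) = 240 kJ/mol.

240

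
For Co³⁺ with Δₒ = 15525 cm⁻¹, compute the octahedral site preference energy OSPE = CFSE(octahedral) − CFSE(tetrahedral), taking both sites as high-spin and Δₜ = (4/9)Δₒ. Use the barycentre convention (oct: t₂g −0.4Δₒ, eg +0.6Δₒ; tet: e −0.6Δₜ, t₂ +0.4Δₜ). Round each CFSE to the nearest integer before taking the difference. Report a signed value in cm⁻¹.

Group 9 minus oxidation state +3 gives a d⁶ configuration for Co³⁺.
Octahedral (high-spin): t₂g⁴ eg², CFSE = 4(−0.4) + 2(+0.6) = -0.4Δₒ = -0.4 × 15525 = -6210 cm⁻¹.
In a tetrahedral site the filling is e³ t₂³: CFSE(tet) = -0.6Δₜ = -0.6 × (4/9)(15525) = -4140 cm⁻¹.
OSPE = CFSE(oct) − CFSE(tet) = -6210 − (-4140) = -2070 cm⁻¹.

-2070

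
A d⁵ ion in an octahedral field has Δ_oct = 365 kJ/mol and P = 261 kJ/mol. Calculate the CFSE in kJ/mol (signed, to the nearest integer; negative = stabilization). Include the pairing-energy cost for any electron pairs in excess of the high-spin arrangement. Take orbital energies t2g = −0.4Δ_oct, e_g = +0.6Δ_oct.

Here Δ_oct > P (365 > 261), so the low-spin state is favoured.
That gives t2g^5 e_g^0.
Orbital CFSE = -2.0Δ_oct = -2.0 × 365 = -730 kJ/mol.
Excess pairs vs high-spin: 2 − 0 = 2; pairing cost = +522 kJ/mol.
Net CFSE = -730 + 522 = -208 kJ/mol.

-208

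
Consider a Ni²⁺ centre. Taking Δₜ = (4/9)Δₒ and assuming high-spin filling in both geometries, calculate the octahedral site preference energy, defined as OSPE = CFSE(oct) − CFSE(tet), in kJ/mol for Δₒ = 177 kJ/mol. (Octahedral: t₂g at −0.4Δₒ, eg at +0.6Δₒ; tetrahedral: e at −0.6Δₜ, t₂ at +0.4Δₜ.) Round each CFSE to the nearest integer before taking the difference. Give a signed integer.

Ni²⁺: group 10, so d-count = 10 − 2 = 8.
In an octahedral site d⁸ (HS) is t2g^6 e_g^2, giving CFSE(oct) = -1.2Δₒ = -212 kJ/mol.
Tetrahedral: e^4 t2^4, CFSE = 4(−0.6) + 4(+0.4) = -0.8Δₜ = -0.8 × (4/9) × 177 = -63 kJ/mol.
OSPE = CFSE(oct) − CFSE(tet) = -212 − (-63) = -149 kJ/mol.

-149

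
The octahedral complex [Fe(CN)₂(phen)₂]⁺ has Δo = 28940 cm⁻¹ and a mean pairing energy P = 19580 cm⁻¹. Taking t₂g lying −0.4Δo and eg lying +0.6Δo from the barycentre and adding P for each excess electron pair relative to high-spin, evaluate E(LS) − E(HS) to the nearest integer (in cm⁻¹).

Ligand charges: 2×(-1) from CN⁻ and 2×(+0) from phen sum to -2; with overall charge +1, Fe is +3.
Fe is in group 8, so Fe³⁺ is d⁵ (8 − 3 = 5).
High-spin d⁵ fills as t₂g³ eg² with CFSE 3(−0.4) + 2(+0.6) = 0.0Δo = 0 cm⁻¹.
Low-spin t₂g⁵ eg⁰ gives -2.0Δo = -57880 cm⁻¹, but forming 2 extra pairs costs 2P = 39160 cm⁻¹, so E(LS) = -57880 + 39160 = -18720 cm⁻¹.
Thus E(LS) − E(HS) = -18720 cm⁻¹.

-18720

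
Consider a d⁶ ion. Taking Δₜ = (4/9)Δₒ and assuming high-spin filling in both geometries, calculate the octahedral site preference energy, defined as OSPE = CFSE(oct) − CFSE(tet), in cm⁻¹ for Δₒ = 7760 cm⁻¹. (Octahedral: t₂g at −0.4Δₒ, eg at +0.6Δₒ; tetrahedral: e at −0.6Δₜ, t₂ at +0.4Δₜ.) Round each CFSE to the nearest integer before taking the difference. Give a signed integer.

-1035

Octahedral high-spin t2g^4 e_g^2: CFSE = -0.4 × 7760 = -3104 cm⁻¹.
Tetrahedral e^3 t2^3 gives -0.6Δₜ = -0.6 × (4/9) × 7760 = -2069 cm⁻¹.
Subtracting, OSPE = -3104 − (-2069) = -1035 cm⁻¹.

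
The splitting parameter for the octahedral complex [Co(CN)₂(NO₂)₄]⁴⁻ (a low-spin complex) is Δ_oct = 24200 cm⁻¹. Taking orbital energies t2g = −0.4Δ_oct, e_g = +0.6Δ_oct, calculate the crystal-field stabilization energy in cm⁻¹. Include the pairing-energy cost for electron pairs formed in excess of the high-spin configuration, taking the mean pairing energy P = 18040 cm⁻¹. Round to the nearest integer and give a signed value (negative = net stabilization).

-25520

Ligand charges: 2×(-1) from CN⁻ and 4×(-1) from NO₂⁻ sum to -6; with overall charge -4, Co is +2.
Co²⁺: group 9, so d-count = 9 − 2 = 7.
The d⁷ electrons fill as t2g^6 e_g^1.
CFSE(orbital) = 6×(-0.4Δ_oct) + 1×(0.6Δ_oct) = -1.8Δ_oct; with Δ_oct = 24200 cm⁻¹ that is -43560 cm⁻¹.
Relative to high-spin t2g^5 e_g^2 (2 paired), the low-spin configuration has 1 additional pair, contributing +1 × 18040 = +18040 cm⁻¹.
Overall CFSE = -43560 + 18040 = -25520 cm⁻¹.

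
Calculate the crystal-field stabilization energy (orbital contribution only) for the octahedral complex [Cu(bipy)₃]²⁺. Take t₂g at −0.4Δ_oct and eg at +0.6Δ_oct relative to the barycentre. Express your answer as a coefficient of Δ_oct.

-0.6 Δ_oct

bipy is neutral, so the +2 overall charge sits on Cu: oxidation state +2.
Cu sits in group 11; removing 2 electrons leaves Cu²⁺ with 11 − 2 = 9 d electrons.
Configuration: t₂g⁶ eg³.
CFSE = 6(-0.4Δ_oct) + 3(0.6Δ_oct) = -2.4Δ_oct + 1.8Δ_oct = -0.6Δ_oct.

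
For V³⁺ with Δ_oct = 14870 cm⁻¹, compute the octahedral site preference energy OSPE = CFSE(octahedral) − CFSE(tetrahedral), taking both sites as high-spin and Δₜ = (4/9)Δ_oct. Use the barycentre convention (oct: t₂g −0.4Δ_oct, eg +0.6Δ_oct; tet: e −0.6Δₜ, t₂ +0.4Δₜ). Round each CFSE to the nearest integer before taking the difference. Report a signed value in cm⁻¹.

V sits in group 5; removing 3 electrons leaves V³⁺ with 5 − 3 = 2 d electrons.
Octahedral (high-spin): t₂g² eg⁰, CFSE = 2(−0.4) + 0(+0.6) = -0.8Δ_oct = -0.8 × 14870 = -11896 cm⁻¹.
Tetrahedral e² t₂⁰ gives -1.2Δₜ = -1.2 × (4/9) × 14870 = -7931 cm⁻¹.
Subtracting, OSPE = -11896 − (-7931) = -3965 cm⁻¹.

-3965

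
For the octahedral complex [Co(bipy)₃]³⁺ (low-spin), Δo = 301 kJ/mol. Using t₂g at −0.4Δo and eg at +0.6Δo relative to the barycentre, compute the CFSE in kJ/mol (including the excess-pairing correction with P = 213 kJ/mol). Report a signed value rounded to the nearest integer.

bipy is neutral, so the +3 overall charge sits on Co: oxidation state +3.
Co³⁺: group 9, so d-count = 9 − 3 = 6.
Configuration: t₂g⁶ eg⁰.
The orbital stabilization is -2.4Δo = -2.4 × 301 = -722 kJ/mol.
Relative to high-spin t₂g⁴ eg² (1 paired), the low-spin configuration has 2 additional pairs, contributing +2 × 213 = +426 kJ/mol.
Combining: -722 + 426 = -296 kJ/mol.

-296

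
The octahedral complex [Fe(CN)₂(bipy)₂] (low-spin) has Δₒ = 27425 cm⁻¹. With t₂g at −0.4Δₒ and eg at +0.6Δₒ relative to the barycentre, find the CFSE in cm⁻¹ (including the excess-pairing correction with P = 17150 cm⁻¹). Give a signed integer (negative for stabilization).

Ligand charges: 2×(-1) from CN⁻ and 2×(+0) from bipy sum to -2; with overall charge +0, Fe is +2.
Fe is in group 8, so Fe²⁺ is d⁶ (8 − 2 = 6).
Electron filling gives t₂g⁶ eg⁰.
The orbital stabilization is -2.4Δₒ = -2.4 × 27425 = -65820 cm⁻¹.
Pairing penalty: 3 pairs vs 1 in the high-spin reference → 2 extra × P = 34300 cm⁻¹.
Combining: -65820 + 34300 = -31520 cm⁻¹.

-31520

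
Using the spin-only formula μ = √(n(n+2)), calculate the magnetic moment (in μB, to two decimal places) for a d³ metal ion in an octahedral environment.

3.87 μB

For octahedral d³ the high- and low-spin configurations coincide.
Configuration: t₂g³ eg⁰ → 3 unpaired electrons.
μ(spin-only) = √[3(3+2)] = √15 ≈ 3.87 μB.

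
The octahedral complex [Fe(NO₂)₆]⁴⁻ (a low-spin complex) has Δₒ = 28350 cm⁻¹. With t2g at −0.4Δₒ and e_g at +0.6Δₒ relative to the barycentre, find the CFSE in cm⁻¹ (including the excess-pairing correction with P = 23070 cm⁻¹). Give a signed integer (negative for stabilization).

Each NO₂⁻ contributes -1; 6 × (-1) = -6. With overall charge -4, Fe is in the +2 oxidation state.
Fe²⁺: group 8, so d-count = 8 − 2 = 6.
Electron filling gives t2g^6 e_g^0.
The orbital stabilization is -2.4Δₒ = -2.4 × 28350 = -68040 cm⁻¹.
Pairing penalty: 3 pairs vs 1 in the high-spin reference → 2 extra × P = 46140 cm⁻¹.
Combining: -68040 + 46140 = -21900 cm⁻¹.

-21900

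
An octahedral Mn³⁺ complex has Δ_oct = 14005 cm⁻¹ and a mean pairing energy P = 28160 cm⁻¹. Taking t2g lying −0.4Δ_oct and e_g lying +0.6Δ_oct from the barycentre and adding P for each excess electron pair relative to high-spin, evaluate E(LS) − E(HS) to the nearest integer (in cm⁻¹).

Mn is in group 7, so Mn³⁺ is d⁴ (7 − 3 = 4).
In the high-spin limit (t2g^3 e_g^1) the orbital term is -0.6Δ_oct = -8403 cm⁻¹, with no excess pairing.
Low-spin: t2g^4 e_g^0, orbital CFSE = -1.6Δ_oct = -22408 cm⁻¹; plus 1 excess pair × P = +28160 cm⁻¹; total 5752 cm⁻¹.
E(LS) − E(HS) = 5752 − (-8403) = 14155 cm⁻¹.

14155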